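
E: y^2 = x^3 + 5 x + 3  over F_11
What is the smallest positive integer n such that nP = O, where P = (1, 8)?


Compute successive multiples of P until we hit O:
  1P = (1, 8)
  2P = (1, 3)
  3P = O

ord(P) = 3


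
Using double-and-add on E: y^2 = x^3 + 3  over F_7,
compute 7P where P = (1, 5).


k = 7 = 111_2 (binary, LSB first: 111)
Double-and-add from P = (1, 5):
  bit 0 = 1: acc = O + (1, 5) = (1, 5)
  bit 1 = 1: acc = (1, 5) + (6, 4) = (2, 5)
  bit 2 = 1: acc = (2, 5) + (4, 2) = (5, 3)

7P = (5, 3)


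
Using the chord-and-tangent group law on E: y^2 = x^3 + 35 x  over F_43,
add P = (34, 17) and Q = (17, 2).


P != Q, so use the chord formula.
s = (y2 - y1) / (x2 - x1) = (28) / (26) mod 43 = 11
x3 = s^2 - x1 - x2 mod 43 = 11^2 - 34 - 17 = 27
y3 = s (x1 - x3) - y1 mod 43 = 11 * (34 - 27) - 17 = 17

P + Q = (27, 17)


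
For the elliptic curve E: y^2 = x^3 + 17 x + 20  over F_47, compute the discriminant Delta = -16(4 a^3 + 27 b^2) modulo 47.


4 a^3 + 27 b^2 = 4*17^3 + 27*20^2 = 19652 + 10800 = 30452
Delta = -16 * (30452) = -487232
Delta mod 47 = 17

Delta = 17 (mod 47)


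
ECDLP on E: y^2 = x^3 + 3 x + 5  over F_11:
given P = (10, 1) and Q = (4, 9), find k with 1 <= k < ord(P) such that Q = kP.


Enumerate multiples of P until we hit Q = (4, 9):
  1P = (10, 1)
  2P = (0, 7)
  3P = (4, 2)
  4P = (1, 3)
  5P = (1, 8)
  6P = (4, 9)
Match found at i = 6.

k = 6


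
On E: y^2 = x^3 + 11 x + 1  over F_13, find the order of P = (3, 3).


Compute successive multiples of P until we hit O:
  1P = (3, 3)
  2P = (11, 7)
  3P = (9, 7)
  4P = (0, 12)
  5P = (6, 6)
  6P = (5, 8)
  7P = (8, 4)
  8P = (1, 0)
  ... (continuing to 16P)
  16P = O

ord(P) = 16


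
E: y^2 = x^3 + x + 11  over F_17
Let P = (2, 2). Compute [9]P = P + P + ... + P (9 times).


k = 9 = 1001_2 (binary, LSB first: 1001)
Double-and-add from P = (2, 2):
  bit 0 = 1: acc = O + (2, 2) = (2, 2)
  bit 1 = 0: acc unchanged = (2, 2)
  bit 2 = 0: acc unchanged = (2, 2)
  bit 3 = 1: acc = (2, 2) + (16, 3) = (1, 9)

9P = (1, 9)


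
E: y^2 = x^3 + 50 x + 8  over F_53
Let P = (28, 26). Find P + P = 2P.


Doubling: s = (3 x1^2 + a) / (2 y1)
s = (3*28^2 + 50) / (2*26) mod 53 = 36
x3 = s^2 - 2 x1 mod 53 = 36^2 - 2*28 = 21
y3 = s (x1 - x3) - y1 mod 53 = 36 * (28 - 21) - 26 = 14

2P = (21, 14)


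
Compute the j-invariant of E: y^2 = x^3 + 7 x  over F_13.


Delta = -16(4 a^3 + 27 b^2) mod 13 = 5
-1728 * (4 a)^3 = -1728 * (4*7)^3 mod 13 = 8
j = 8 * 5^(-1) mod 13 = 12

j = 12 (mod 13)


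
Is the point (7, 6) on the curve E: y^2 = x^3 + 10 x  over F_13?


Check whether y^2 = x^3 + 10 x + 0 (mod 13) for (x, y) = (7, 6).
LHS: y^2 = 6^2 mod 13 = 10
RHS: x^3 + 10 x + 0 = 7^3 + 10*7 + 0 mod 13 = 10
LHS = RHS

Yes, on the curve


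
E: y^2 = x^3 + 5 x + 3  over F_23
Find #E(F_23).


For each x in F_23, count y with y^2 = x^3 + 5 x + 3 mod 23:
  x = 0: RHS = 3, y in [7, 16]  -> 2 point(s)
  x = 1: RHS = 9, y in [3, 20]  -> 2 point(s)
  x = 4: RHS = 18, y in [8, 15]  -> 2 point(s)
  x = 7: RHS = 13, y in [6, 17]  -> 2 point(s)
  x = 8: RHS = 3, y in [7, 16]  -> 2 point(s)
  x = 9: RHS = 18, y in [8, 15]  -> 2 point(s)
  x = 10: RHS = 18, y in [8, 15]  -> 2 point(s)
  x = 11: RHS = 9, y in [3, 20]  -> 2 point(s)
  x = 15: RHS = 3, y in [7, 16]  -> 2 point(s)
  x = 16: RHS = 16, y in [4, 19]  -> 2 point(s)
  x = 21: RHS = 8, y in [10, 13]  -> 2 point(s)
Affine points: 22. Add the point at infinity: total = 23.

#E(F_23) = 23


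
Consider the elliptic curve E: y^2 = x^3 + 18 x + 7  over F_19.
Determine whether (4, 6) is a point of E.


Check whether y^2 = x^3 + 18 x + 7 (mod 19) for (x, y) = (4, 6).
LHS: y^2 = 6^2 mod 19 = 17
RHS: x^3 + 18 x + 7 = 4^3 + 18*4 + 7 mod 19 = 10
LHS != RHS

No, not on the curve


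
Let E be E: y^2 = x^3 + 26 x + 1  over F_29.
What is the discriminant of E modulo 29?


4 a^3 + 27 b^2 = 4*26^3 + 27*1^2 = 70304 + 27 = 70331
Delta = -16 * (70331) = -1125296
Delta mod 29 = 20

Delta = 20 (mod 29)


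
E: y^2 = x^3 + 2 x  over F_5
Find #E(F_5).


For each x in F_5, count y with y^2 = x^3 + 2 x + 0 mod 5:
  x = 0: RHS = 0, y in [0]  -> 1 point(s)
Affine points: 1. Add the point at infinity: total = 2.

#E(F_5) = 2


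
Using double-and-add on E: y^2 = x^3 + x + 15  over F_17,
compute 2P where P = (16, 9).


k = 2 = 10_2 (binary, LSB first: 01)
Double-and-add from P = (16, 9):
  bit 0 = 0: acc unchanged = O
  bit 1 = 1: acc = O + (1, 0) = (1, 0)

2P = (1, 0)


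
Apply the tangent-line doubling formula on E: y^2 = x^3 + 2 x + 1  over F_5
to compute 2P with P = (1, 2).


Doubling: s = (3 x1^2 + a) / (2 y1)
s = (3*1^2 + 2) / (2*2) mod 5 = 0
x3 = s^2 - 2 x1 mod 5 = 0^2 - 2*1 = 3
y3 = s (x1 - x3) - y1 mod 5 = 0 * (1 - 3) - 2 = 3

2P = (3, 3)


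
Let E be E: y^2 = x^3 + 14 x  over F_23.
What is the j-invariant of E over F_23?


Delta = -16(4 a^3 + 27 b^2) mod 23 = 12
-1728 * (4 a)^3 = -1728 * (4*14)^3 mod 23 = 13
j = 13 * 12^(-1) mod 23 = 3

j = 3 (mod 23)


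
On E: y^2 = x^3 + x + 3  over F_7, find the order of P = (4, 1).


Compute successive multiples of P until we hit O:
  1P = (4, 1)
  2P = (6, 6)
  3P = (5, 0)
  4P = (6, 1)
  5P = (4, 6)
  6P = O

ord(P) = 6


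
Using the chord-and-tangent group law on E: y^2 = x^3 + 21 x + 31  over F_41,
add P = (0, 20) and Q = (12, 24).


P != Q, so use the chord formula.
s = (y2 - y1) / (x2 - x1) = (4) / (12) mod 41 = 14
x3 = s^2 - x1 - x2 mod 41 = 14^2 - 0 - 12 = 20
y3 = s (x1 - x3) - y1 mod 41 = 14 * (0 - 20) - 20 = 28

P + Q = (20, 28)


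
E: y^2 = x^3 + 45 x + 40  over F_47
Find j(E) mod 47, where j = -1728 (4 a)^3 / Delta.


Delta = -16(4 a^3 + 27 b^2) mod 47 = 24
-1728 * (4 a)^3 = -1728 * (4*45)^3 mod 47 = 8
j = 8 * 24^(-1) mod 47 = 16

j = 16 (mod 47)


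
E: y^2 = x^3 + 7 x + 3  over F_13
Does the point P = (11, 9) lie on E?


Check whether y^2 = x^3 + 7 x + 3 (mod 13) for (x, y) = (11, 9).
LHS: y^2 = 9^2 mod 13 = 3
RHS: x^3 + 7 x + 3 = 11^3 + 7*11 + 3 mod 13 = 7
LHS != RHS

No, not on the curve


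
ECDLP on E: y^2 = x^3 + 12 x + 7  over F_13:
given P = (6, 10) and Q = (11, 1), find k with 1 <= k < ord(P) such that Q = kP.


Enumerate multiples of P until we hit Q = (11, 1):
  1P = (6, 10)
  2P = (11, 12)
  3P = (5, 6)
  4P = (5, 7)
  5P = (11, 1)
Match found at i = 5.

k = 5


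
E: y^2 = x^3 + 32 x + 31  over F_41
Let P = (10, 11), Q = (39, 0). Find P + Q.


P != Q, so use the chord formula.
s = (y2 - y1) / (x2 - x1) = (30) / (29) mod 41 = 18
x3 = s^2 - x1 - x2 mod 41 = 18^2 - 10 - 39 = 29
y3 = s (x1 - x3) - y1 mod 41 = 18 * (10 - 29) - 11 = 16

P + Q = (29, 16)


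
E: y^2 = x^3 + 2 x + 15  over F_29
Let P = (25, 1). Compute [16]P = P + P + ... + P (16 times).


k = 16 = 10000_2 (binary, LSB first: 00001)
Double-and-add from P = (25, 1):
  bit 0 = 0: acc unchanged = O
  bit 1 = 0: acc unchanged = O
  bit 2 = 0: acc unchanged = O
  bit 3 = 0: acc unchanged = O
  bit 4 = 1: acc = O + (13, 11) = (13, 11)

16P = (13, 11)


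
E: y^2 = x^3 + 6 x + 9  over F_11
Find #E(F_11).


For each x in F_11, count y with y^2 = x^3 + 6 x + 9 mod 11:
  x = 0: RHS = 9, y in [3, 8]  -> 2 point(s)
  x = 1: RHS = 5, y in [4, 7]  -> 2 point(s)
  x = 4: RHS = 9, y in [3, 8]  -> 2 point(s)
  x = 7: RHS = 9, y in [3, 8]  -> 2 point(s)
  x = 9: RHS = 0, y in [0]  -> 1 point(s)
Affine points: 9. Add the point at infinity: total = 10.

#E(F_11) = 10


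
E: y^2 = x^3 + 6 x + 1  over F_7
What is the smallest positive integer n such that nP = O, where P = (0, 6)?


Compute successive multiples of P until we hit O:
  1P = (0, 6)
  2P = (2, 0)
  3P = (0, 1)
  4P = O

ord(P) = 4


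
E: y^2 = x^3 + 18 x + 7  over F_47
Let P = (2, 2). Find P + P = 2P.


Doubling: s = (3 x1^2 + a) / (2 y1)
s = (3*2^2 + 18) / (2*2) mod 47 = 31
x3 = s^2 - 2 x1 mod 47 = 31^2 - 2*2 = 17
y3 = s (x1 - x3) - y1 mod 47 = 31 * (2 - 17) - 2 = 3

2P = (17, 3)


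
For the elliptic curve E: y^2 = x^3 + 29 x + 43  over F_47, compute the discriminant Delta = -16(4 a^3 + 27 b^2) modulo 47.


4 a^3 + 27 b^2 = 4*29^3 + 27*43^2 = 97556 + 49923 = 147479
Delta = -16 * (147479) = -2359664
Delta mod 47 = 18

Delta = 18 (mod 47)


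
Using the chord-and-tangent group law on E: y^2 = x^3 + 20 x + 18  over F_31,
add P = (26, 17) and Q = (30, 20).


P != Q, so use the chord formula.
s = (y2 - y1) / (x2 - x1) = (3) / (4) mod 31 = 24
x3 = s^2 - x1 - x2 mod 31 = 24^2 - 26 - 30 = 24
y3 = s (x1 - x3) - y1 mod 31 = 24 * (26 - 24) - 17 = 0

P + Q = (24, 0)


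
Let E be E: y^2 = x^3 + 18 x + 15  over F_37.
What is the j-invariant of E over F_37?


Delta = -16(4 a^3 + 27 b^2) mod 37 = 7
-1728 * (4 a)^3 = -1728 * (4*18)^3 mod 37 = 23
j = 23 * 7^(-1) mod 37 = 35

j = 35 (mod 37)


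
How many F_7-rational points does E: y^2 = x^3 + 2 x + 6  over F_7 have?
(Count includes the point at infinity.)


For each x in F_7, count y with y^2 = x^3 + 2 x + 6 mod 7:
  x = 1: RHS = 2, y in [3, 4]  -> 2 point(s)
  x = 2: RHS = 4, y in [2, 5]  -> 2 point(s)
  x = 3: RHS = 4, y in [2, 5]  -> 2 point(s)
  x = 4: RHS = 1, y in [1, 6]  -> 2 point(s)
  x = 5: RHS = 1, y in [1, 6]  -> 2 point(s)
Affine points: 10. Add the point at infinity: total = 11.

#E(F_7) = 11


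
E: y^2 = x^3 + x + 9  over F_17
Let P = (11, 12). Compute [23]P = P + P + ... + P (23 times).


k = 23 = 10111_2 (binary, LSB first: 11101)
Double-and-add from P = (11, 12):
  bit 0 = 1: acc = O + (11, 12) = (11, 12)
  bit 1 = 1: acc = (11, 12) + (13, 3) = (9, 13)
  bit 2 = 1: acc = (9, 13) + (10, 13) = (15, 4)
  bit 3 = 0: acc unchanged = (15, 4)
  bit 4 = 1: acc = (15, 4) + (2, 6) = (13, 14)

23P = (13, 14)


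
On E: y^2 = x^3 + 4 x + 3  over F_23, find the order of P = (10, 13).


Compute successive multiples of P until we hit O:
  1P = (10, 13)
  2P = (16, 0)
  3P = (10, 10)
  4P = O

ord(P) = 4


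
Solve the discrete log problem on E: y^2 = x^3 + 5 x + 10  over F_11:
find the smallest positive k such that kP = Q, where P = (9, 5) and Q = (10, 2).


Enumerate multiples of P until we hit Q = (10, 2):
  1P = (9, 5)
  2P = (7, 5)
  3P = (6, 6)
  4P = (1, 7)
  5P = (10, 9)
  6P = (8, 10)
  7P = (8, 1)
  8P = (10, 2)
Match found at i = 8.

k = 8


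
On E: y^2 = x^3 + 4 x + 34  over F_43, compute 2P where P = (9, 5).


Doubling: s = (3 x1^2 + a) / (2 y1)
s = (3*9^2 + 4) / (2*5) mod 43 = 29
x3 = s^2 - 2 x1 mod 43 = 29^2 - 2*9 = 6
y3 = s (x1 - x3) - y1 mod 43 = 29 * (9 - 6) - 5 = 39

2P = (6, 39)


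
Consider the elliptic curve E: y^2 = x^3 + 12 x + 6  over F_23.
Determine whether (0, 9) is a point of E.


Check whether y^2 = x^3 + 12 x + 6 (mod 23) for (x, y) = (0, 9).
LHS: y^2 = 9^2 mod 23 = 12
RHS: x^3 + 12 x + 6 = 0^3 + 12*0 + 6 mod 23 = 6
LHS != RHS

No, not on the curve


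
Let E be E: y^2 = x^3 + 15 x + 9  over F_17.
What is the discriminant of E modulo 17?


4 a^3 + 27 b^2 = 4*15^3 + 27*9^2 = 13500 + 2187 = 15687
Delta = -16 * (15687) = -250992
Delta mod 17 = 13

Delta = 13 (mod 17)


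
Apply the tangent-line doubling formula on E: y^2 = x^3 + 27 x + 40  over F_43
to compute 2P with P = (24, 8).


Doubling: s = (3 x1^2 + a) / (2 y1)
s = (3*24^2 + 27) / (2*8) mod 43 = 21
x3 = s^2 - 2 x1 mod 43 = 21^2 - 2*24 = 6
y3 = s (x1 - x3) - y1 mod 43 = 21 * (24 - 6) - 8 = 26

2P = (6, 26)


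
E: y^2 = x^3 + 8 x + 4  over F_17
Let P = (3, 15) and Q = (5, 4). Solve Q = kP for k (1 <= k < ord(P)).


Enumerate multiples of P until we hit Q = (5, 4):
  1P = (3, 15)
  2P = (10, 8)
  3P = (5, 4)
Match found at i = 3.

k = 3


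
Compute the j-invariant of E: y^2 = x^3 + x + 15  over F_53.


Delta = -16(4 a^3 + 27 b^2) mod 53 = 44
-1728 * (4 a)^3 = -1728 * (4*1)^3 mod 53 = 19
j = 19 * 44^(-1) mod 53 = 45

j = 45 (mod 53)


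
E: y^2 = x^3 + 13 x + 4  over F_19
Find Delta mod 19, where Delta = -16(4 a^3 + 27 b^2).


4 a^3 + 27 b^2 = 4*13^3 + 27*4^2 = 8788 + 432 = 9220
Delta = -16 * (9220) = -147520
Delta mod 19 = 15

Delta = 15 (mod 19)


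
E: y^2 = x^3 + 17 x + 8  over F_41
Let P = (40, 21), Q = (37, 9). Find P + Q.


P != Q, so use the chord formula.
s = (y2 - y1) / (x2 - x1) = (29) / (38) mod 41 = 4
x3 = s^2 - x1 - x2 mod 41 = 4^2 - 40 - 37 = 21
y3 = s (x1 - x3) - y1 mod 41 = 4 * (40 - 21) - 21 = 14

P + Q = (21, 14)


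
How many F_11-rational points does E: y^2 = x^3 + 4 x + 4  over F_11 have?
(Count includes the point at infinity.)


For each x in F_11, count y with y^2 = x^3 + 4 x + 4 mod 11:
  x = 0: RHS = 4, y in [2, 9]  -> 2 point(s)
  x = 1: RHS = 9, y in [3, 8]  -> 2 point(s)
  x = 2: RHS = 9, y in [3, 8]  -> 2 point(s)
  x = 7: RHS = 1, y in [1, 10]  -> 2 point(s)
  x = 8: RHS = 9, y in [3, 8]  -> 2 point(s)
Affine points: 10. Add the point at infinity: total = 11.

#E(F_11) = 11


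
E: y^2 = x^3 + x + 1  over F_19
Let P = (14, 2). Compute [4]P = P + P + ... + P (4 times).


k = 4 = 100_2 (binary, LSB first: 001)
Double-and-add from P = (14, 2):
  bit 0 = 0: acc unchanged = O
  bit 1 = 0: acc unchanged = O
  bit 2 = 1: acc = O + (15, 3) = (15, 3)

4P = (15, 3)


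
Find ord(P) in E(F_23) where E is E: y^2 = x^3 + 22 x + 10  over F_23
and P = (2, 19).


Compute successive multiples of P until we hit O:
  1P = (2, 19)
  2P = (4, 1)
  3P = (6, 17)
  4P = (21, 2)
  5P = (8, 13)
  6P = (14, 16)
  7P = (20, 20)
  8P = (13, 20)
  ... (continuing to 23P)
  23P = O

ord(P) = 23


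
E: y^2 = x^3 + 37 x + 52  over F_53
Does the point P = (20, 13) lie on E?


Check whether y^2 = x^3 + 37 x + 52 (mod 53) for (x, y) = (20, 13).
LHS: y^2 = 13^2 mod 53 = 10
RHS: x^3 + 37 x + 52 = 20^3 + 37*20 + 52 mod 53 = 47
LHS != RHS

No, not on the curve


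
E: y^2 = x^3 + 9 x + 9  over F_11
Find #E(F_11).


For each x in F_11, count y with y^2 = x^3 + 9 x + 9 mod 11:
  x = 0: RHS = 9, y in [3, 8]  -> 2 point(s)
  x = 5: RHS = 3, y in [5, 6]  -> 2 point(s)
  x = 6: RHS = 4, y in [2, 9]  -> 2 point(s)
  x = 9: RHS = 5, y in [4, 7]  -> 2 point(s)
Affine points: 8. Add the point at infinity: total = 9.

#E(F_11) = 9


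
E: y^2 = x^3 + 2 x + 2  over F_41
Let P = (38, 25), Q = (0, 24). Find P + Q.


P != Q, so use the chord formula.
s = (y2 - y1) / (x2 - x1) = (40) / (3) mod 41 = 27
x3 = s^2 - x1 - x2 mod 41 = 27^2 - 38 - 0 = 35
y3 = s (x1 - x3) - y1 mod 41 = 27 * (38 - 35) - 25 = 15

P + Q = (35, 15)


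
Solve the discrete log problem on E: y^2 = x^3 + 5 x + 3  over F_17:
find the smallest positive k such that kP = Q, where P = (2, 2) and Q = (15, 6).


Enumerate multiples of P until we hit Q = (15, 6):
  1P = (2, 2)
  2P = (13, 15)
  3P = (10, 4)
  4P = (4, 6)
  5P = (15, 6)
Match found at i = 5.

k = 5


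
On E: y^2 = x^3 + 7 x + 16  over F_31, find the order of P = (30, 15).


Compute successive multiples of P until we hit O:
  1P = (30, 15)
  2P = (9, 23)
  3P = (10, 1)
  4P = (29, 26)
  5P = (0, 27)
  6P = (21, 0)
  7P = (0, 4)
  8P = (29, 5)
  ... (continuing to 12P)
  12P = O

ord(P) = 12


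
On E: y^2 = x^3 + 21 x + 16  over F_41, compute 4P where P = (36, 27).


k = 4 = 100_2 (binary, LSB first: 001)
Double-and-add from P = (36, 27):
  bit 0 = 0: acc unchanged = O
  bit 1 = 0: acc unchanged = O
  bit 2 = 1: acc = O + (37, 14) = (37, 14)

4P = (37, 14)


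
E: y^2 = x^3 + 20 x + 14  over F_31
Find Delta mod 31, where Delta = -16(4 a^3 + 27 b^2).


4 a^3 + 27 b^2 = 4*20^3 + 27*14^2 = 32000 + 5292 = 37292
Delta = -16 * (37292) = -596672
Delta mod 31 = 16

Delta = 16 (mod 31)


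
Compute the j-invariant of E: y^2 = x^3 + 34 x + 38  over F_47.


Delta = -16(4 a^3 + 27 b^2) mod 47 = 7
-1728 * (4 a)^3 = -1728 * (4*34)^3 mod 47 = 35
j = 35 * 7^(-1) mod 47 = 5

j = 5 (mod 47)


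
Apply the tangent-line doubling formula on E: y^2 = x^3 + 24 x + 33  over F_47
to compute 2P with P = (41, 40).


Doubling: s = (3 x1^2 + a) / (2 y1)
s = (3*41^2 + 24) / (2*40) mod 47 = 4
x3 = s^2 - 2 x1 mod 47 = 4^2 - 2*41 = 28
y3 = s (x1 - x3) - y1 mod 47 = 4 * (41 - 28) - 40 = 12

2P = (28, 12)


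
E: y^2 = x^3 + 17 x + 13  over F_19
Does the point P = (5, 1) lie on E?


Check whether y^2 = x^3 + 17 x + 13 (mod 19) for (x, y) = (5, 1).
LHS: y^2 = 1^2 mod 19 = 1
RHS: x^3 + 17 x + 13 = 5^3 + 17*5 + 13 mod 19 = 14
LHS != RHS

No, not on the curve


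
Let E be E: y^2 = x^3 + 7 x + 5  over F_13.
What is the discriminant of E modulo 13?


4 a^3 + 27 b^2 = 4*7^3 + 27*5^2 = 1372 + 675 = 2047
Delta = -16 * (2047) = -32752
Delta mod 13 = 8

Delta = 8 (mod 13)


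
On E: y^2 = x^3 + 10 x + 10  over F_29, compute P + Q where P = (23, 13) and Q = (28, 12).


P != Q, so use the chord formula.
s = (y2 - y1) / (x2 - x1) = (28) / (5) mod 29 = 23
x3 = s^2 - x1 - x2 mod 29 = 23^2 - 23 - 28 = 14
y3 = s (x1 - x3) - y1 mod 29 = 23 * (23 - 14) - 13 = 20

P + Q = (14, 20)


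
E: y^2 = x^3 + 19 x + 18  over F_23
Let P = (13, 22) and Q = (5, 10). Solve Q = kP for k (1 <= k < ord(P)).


Enumerate multiples of P until we hit Q = (5, 10):
  1P = (13, 22)
  2P = (5, 13)
  3P = (21, 15)
  4P = (16, 18)
  5P = (6, 7)
  6P = (10, 14)
  7P = (2, 15)
  8P = (20, 7)
  9P = (19, 4)
  10P = (0, 8)
  11P = (0, 15)
  12P = (19, 19)
  13P = (20, 16)
  14P = (2, 8)
  15P = (10, 9)
  16P = (6, 16)
  17P = (16, 5)
  18P = (21, 8)
  19P = (5, 10)
Match found at i = 19.

k = 19


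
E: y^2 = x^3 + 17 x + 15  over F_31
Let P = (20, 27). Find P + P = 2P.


Doubling: s = (3 x1^2 + a) / (2 y1)
s = (3*20^2 + 17) / (2*27) mod 31 = 30
x3 = s^2 - 2 x1 mod 31 = 30^2 - 2*20 = 23
y3 = s (x1 - x3) - y1 mod 31 = 30 * (20 - 23) - 27 = 7

2P = (23, 7)


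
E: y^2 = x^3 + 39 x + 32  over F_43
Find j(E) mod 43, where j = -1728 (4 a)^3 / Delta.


Delta = -16(4 a^3 + 27 b^2) mod 43 = 27
-1728 * (4 a)^3 = -1728 * (4*39)^3 mod 43 = 2
j = 2 * 27^(-1) mod 43 = 16

j = 16 (mod 43)


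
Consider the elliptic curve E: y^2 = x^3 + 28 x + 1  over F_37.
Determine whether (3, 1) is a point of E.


Check whether y^2 = x^3 + 28 x + 1 (mod 37) for (x, y) = (3, 1).
LHS: y^2 = 1^2 mod 37 = 1
RHS: x^3 + 28 x + 1 = 3^3 + 28*3 + 1 mod 37 = 1
LHS = RHS

Yes, on the curve


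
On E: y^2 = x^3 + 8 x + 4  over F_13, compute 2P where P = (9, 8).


k = 2 = 10_2 (binary, LSB first: 01)
Double-and-add from P = (9, 8):
  bit 0 = 0: acc unchanged = O
  bit 1 = 1: acc = O + (4, 3) = (4, 3)

2P = (4, 3)


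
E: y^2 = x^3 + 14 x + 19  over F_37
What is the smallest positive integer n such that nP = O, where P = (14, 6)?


Compute successive multiples of P until we hit O:
  1P = (14, 6)
  2P = (21, 19)
  3P = (13, 17)
  4P = (20, 23)
  5P = (10, 30)
  6P = (12, 19)
  7P = (7, 4)
  8P = (4, 18)
  ... (continuing to 35P)
  35P = O

ord(P) = 35


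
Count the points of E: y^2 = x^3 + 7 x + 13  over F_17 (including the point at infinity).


For each x in F_17, count y with y^2 = x^3 + 7 x + 13 mod 17:
  x = 0: RHS = 13, y in [8, 9]  -> 2 point(s)
  x = 1: RHS = 4, y in [2, 15]  -> 2 point(s)
  x = 2: RHS = 1, y in [1, 16]  -> 2 point(s)
  x = 6: RHS = 16, y in [4, 13]  -> 2 point(s)
  x = 14: RHS = 16, y in [4, 13]  -> 2 point(s)
  x = 15: RHS = 8, y in [5, 12]  -> 2 point(s)
Affine points: 12. Add the point at infinity: total = 13.

#E(F_17) = 13


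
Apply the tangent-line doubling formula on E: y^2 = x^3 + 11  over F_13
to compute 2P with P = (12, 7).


Doubling: s = (3 x1^2 + a) / (2 y1)
s = (3*12^2 + 0) / (2*7) mod 13 = 3
x3 = s^2 - 2 x1 mod 13 = 3^2 - 2*12 = 11
y3 = s (x1 - x3) - y1 mod 13 = 3 * (12 - 11) - 7 = 9

2P = (11, 9)


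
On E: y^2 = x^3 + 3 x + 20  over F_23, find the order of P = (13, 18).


Compute successive multiples of P until we hit O:
  1P = (13, 18)
  2P = (22, 4)
  3P = (12, 6)
  4P = (4, 21)
  5P = (1, 1)
  6P = (15, 6)
  7P = (8, 21)
  8P = (18, 8)
  ... (continuing to 32P)
  32P = O

ord(P) = 32


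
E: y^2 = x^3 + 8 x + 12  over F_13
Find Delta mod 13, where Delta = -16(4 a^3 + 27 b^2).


4 a^3 + 27 b^2 = 4*8^3 + 27*12^2 = 2048 + 3888 = 5936
Delta = -16 * (5936) = -94976
Delta mod 13 = 2

Delta = 2 (mod 13)


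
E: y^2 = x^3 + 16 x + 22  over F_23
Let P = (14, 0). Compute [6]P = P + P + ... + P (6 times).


k = 6 = 110_2 (binary, LSB first: 011)
Double-and-add from P = (14, 0):
  bit 0 = 0: acc unchanged = O
  bit 1 = 1: acc = O + O = O
  bit 2 = 1: acc = O + O = O

6P = O


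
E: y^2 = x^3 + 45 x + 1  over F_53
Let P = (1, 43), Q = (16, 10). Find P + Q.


P != Q, so use the chord formula.
s = (y2 - y1) / (x2 - x1) = (20) / (15) mod 53 = 19
x3 = s^2 - x1 - x2 mod 53 = 19^2 - 1 - 16 = 26
y3 = s (x1 - x3) - y1 mod 53 = 19 * (1 - 26) - 43 = 12

P + Q = (26, 12)


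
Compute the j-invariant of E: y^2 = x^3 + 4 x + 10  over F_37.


Delta = -16(4 a^3 + 27 b^2) mod 37 = 27
-1728 * (4 a)^3 = -1728 * (4*4)^3 mod 37 = 27
j = 27 * 27^(-1) mod 37 = 1

j = 1 (mod 37)


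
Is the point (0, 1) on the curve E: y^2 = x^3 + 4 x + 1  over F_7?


Check whether y^2 = x^3 + 4 x + 1 (mod 7) for (x, y) = (0, 1).
LHS: y^2 = 1^2 mod 7 = 1
RHS: x^3 + 4 x + 1 = 0^3 + 4*0 + 1 mod 7 = 1
LHS = RHS

Yes, on the curve


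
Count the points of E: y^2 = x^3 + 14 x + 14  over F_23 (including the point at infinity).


For each x in F_23, count y with y^2 = x^3 + 14 x + 14 mod 23:
  x = 1: RHS = 6, y in [11, 12]  -> 2 point(s)
  x = 2: RHS = 4, y in [2, 21]  -> 2 point(s)
  x = 5: RHS = 2, y in [5, 18]  -> 2 point(s)
  x = 7: RHS = 18, y in [8, 15]  -> 2 point(s)
  x = 9: RHS = 18, y in [8, 15]  -> 2 point(s)
  x = 10: RHS = 4, y in [2, 21]  -> 2 point(s)
  x = 11: RHS = 4, y in [2, 21]  -> 2 point(s)
  x = 12: RHS = 1, y in [1, 22]  -> 2 point(s)
  x = 13: RHS = 1, y in [1, 22]  -> 2 point(s)
  x = 17: RHS = 13, y in [6, 17]  -> 2 point(s)
  x = 18: RHS = 3, y in [7, 16]  -> 2 point(s)
  x = 19: RHS = 9, y in [3, 20]  -> 2 point(s)
  x = 21: RHS = 1, y in [1, 22]  -> 2 point(s)
Affine points: 26. Add the point at infinity: total = 27.

#E(F_23) = 27


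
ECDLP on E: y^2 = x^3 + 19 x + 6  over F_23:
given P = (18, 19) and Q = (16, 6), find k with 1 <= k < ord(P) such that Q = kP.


Enumerate multiples of P until we hit Q = (16, 6):
  1P = (18, 19)
  2P = (0, 11)
  3P = (14, 16)
  4P = (16, 17)
  5P = (13, 9)
  6P = (19, 2)
  7P = (22, 3)
  8P = (22, 20)
  9P = (19, 21)
  10P = (13, 14)
  11P = (16, 6)
Match found at i = 11.

k = 11


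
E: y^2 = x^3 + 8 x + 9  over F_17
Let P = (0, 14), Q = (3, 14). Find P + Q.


P != Q, so use the chord formula.
s = (y2 - y1) / (x2 - x1) = (0) / (3) mod 17 = 0
x3 = s^2 - x1 - x2 mod 17 = 0^2 - 0 - 3 = 14
y3 = s (x1 - x3) - y1 mod 17 = 0 * (0 - 14) - 14 = 3

P + Q = (14, 3)


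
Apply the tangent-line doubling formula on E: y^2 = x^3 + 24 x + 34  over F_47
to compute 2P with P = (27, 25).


Doubling: s = (3 x1^2 + a) / (2 y1)
s = (3*27^2 + 24) / (2*25) mod 47 = 32
x3 = s^2 - 2 x1 mod 47 = 32^2 - 2*27 = 30
y3 = s (x1 - x3) - y1 mod 47 = 32 * (27 - 30) - 25 = 20

2P = (30, 20)


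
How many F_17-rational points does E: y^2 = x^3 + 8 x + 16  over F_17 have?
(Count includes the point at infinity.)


For each x in F_17, count y with y^2 = x^3 + 8 x + 16 mod 17:
  x = 0: RHS = 16, y in [4, 13]  -> 2 point(s)
  x = 1: RHS = 8, y in [5, 12]  -> 2 point(s)
  x = 3: RHS = 16, y in [4, 13]  -> 2 point(s)
  x = 6: RHS = 8, y in [5, 12]  -> 2 point(s)
  x = 9: RHS = 1, y in [1, 16]  -> 2 point(s)
  x = 10: RHS = 8, y in [5, 12]  -> 2 point(s)
  x = 12: RHS = 4, y in [2, 15]  -> 2 point(s)
  x = 14: RHS = 16, y in [4, 13]  -> 2 point(s)
  x = 15: RHS = 9, y in [3, 14]  -> 2 point(s)
Affine points: 18. Add the point at infinity: total = 19.

#E(F_17) = 19


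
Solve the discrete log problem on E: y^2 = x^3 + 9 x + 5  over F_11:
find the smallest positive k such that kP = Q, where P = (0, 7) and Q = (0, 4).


Enumerate multiples of P until we hit Q = (0, 4):
  1P = (0, 7)
  2P = (9, 10)
  3P = (7, 9)
  4P = (7, 2)
  5P = (9, 1)
  6P = (0, 4)
Match found at i = 6.

k = 6


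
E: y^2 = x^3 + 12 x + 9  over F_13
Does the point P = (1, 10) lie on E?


Check whether y^2 = x^3 + 12 x + 9 (mod 13) for (x, y) = (1, 10).
LHS: y^2 = 10^2 mod 13 = 9
RHS: x^3 + 12 x + 9 = 1^3 + 12*1 + 9 mod 13 = 9
LHS = RHS

Yes, on the curve


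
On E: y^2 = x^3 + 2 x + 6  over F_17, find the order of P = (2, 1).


Compute successive multiples of P until we hit O:
  1P = (2, 1)
  2P = (11, 4)
  3P = (6, 9)
  4P = (13, 11)
  5P = (1, 3)
  6P = (1, 14)
  7P = (13, 6)
  8P = (6, 8)
  ... (continuing to 11P)
  11P = O

ord(P) = 11


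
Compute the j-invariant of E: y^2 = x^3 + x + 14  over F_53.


Delta = -16(4 a^3 + 27 b^2) mod 53 = 11
-1728 * (4 a)^3 = -1728 * (4*1)^3 mod 53 = 19
j = 19 * 11^(-1) mod 53 = 21

j = 21 (mod 53)


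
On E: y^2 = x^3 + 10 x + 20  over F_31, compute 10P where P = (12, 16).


k = 10 = 1010_2 (binary, LSB first: 0101)
Double-and-add from P = (12, 16):
  bit 0 = 0: acc unchanged = O
  bit 1 = 1: acc = O + (9, 8) = (9, 8)
  bit 2 = 0: acc unchanged = (9, 8)
  bit 3 = 1: acc = (9, 8) + (5, 3) = (5, 28)

10P = (5, 28)


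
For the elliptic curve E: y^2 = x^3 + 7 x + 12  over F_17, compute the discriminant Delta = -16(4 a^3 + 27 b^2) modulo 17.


4 a^3 + 27 b^2 = 4*7^3 + 27*12^2 = 1372 + 3888 = 5260
Delta = -16 * (5260) = -84160
Delta mod 17 = 7

Delta = 7 (mod 17)


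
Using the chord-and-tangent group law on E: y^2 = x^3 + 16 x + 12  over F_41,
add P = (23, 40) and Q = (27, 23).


P != Q, so use the chord formula.
s = (y2 - y1) / (x2 - x1) = (24) / (4) mod 41 = 6
x3 = s^2 - x1 - x2 mod 41 = 6^2 - 23 - 27 = 27
y3 = s (x1 - x3) - y1 mod 41 = 6 * (23 - 27) - 40 = 18

P + Q = (27, 18)


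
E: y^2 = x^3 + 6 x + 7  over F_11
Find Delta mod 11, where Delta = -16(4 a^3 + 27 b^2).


4 a^3 + 27 b^2 = 4*6^3 + 27*7^2 = 864 + 1323 = 2187
Delta = -16 * (2187) = -34992
Delta mod 11 = 10

Delta = 10 (mod 11)


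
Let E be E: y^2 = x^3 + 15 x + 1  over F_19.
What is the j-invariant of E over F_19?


Delta = -16(4 a^3 + 27 b^2) mod 19 = 16
-1728 * (4 a)^3 = -1728 * (4*15)^3 mod 19 = 8
j = 8 * 16^(-1) mod 19 = 10

j = 10 (mod 19)


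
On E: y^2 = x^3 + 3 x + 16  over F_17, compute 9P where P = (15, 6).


k = 9 = 1001_2 (binary, LSB first: 1001)
Double-and-add from P = (15, 6):
  bit 0 = 1: acc = O + (15, 6) = (15, 6)
  bit 1 = 0: acc unchanged = (15, 6)
  bit 2 = 0: acc unchanged = (15, 6)
  bit 3 = 1: acc = (15, 6) + (3, 1) = (0, 13)

9P = (0, 13)


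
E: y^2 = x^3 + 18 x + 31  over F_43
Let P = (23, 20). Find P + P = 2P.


Doubling: s = (3 x1^2 + a) / (2 y1)
s = (3*23^2 + 18) / (2*20) mod 43 = 24
x3 = s^2 - 2 x1 mod 43 = 24^2 - 2*23 = 14
y3 = s (x1 - x3) - y1 mod 43 = 24 * (23 - 14) - 20 = 24

2P = (14, 24)


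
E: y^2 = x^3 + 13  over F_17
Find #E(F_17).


For each x in F_17, count y with y^2 = x^3 + 0 x + 13 mod 17:
  x = 0: RHS = 13, y in [8, 9]  -> 2 point(s)
  x = 2: RHS = 4, y in [2, 15]  -> 2 point(s)
  x = 4: RHS = 9, y in [3, 14]  -> 2 point(s)
  x = 5: RHS = 2, y in [6, 11]  -> 2 point(s)
  x = 6: RHS = 8, y in [5, 12]  -> 2 point(s)
  x = 7: RHS = 16, y in [4, 13]  -> 2 point(s)
  x = 8: RHS = 15, y in [7, 10]  -> 2 point(s)
  x = 11: RHS = 1, y in [1, 16]  -> 2 point(s)
  x = 13: RHS = 0, y in [0]  -> 1 point(s)
Affine points: 17. Add the point at infinity: total = 18.

#E(F_17) = 18


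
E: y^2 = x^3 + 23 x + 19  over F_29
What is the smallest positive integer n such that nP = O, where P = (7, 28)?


Compute successive multiples of P until we hit O:
  1P = (7, 28)
  2P = (19, 6)
  3P = (12, 15)
  4P = (4, 28)
  5P = (18, 1)
  6P = (28, 13)
  7P = (17, 4)
  8P = (27, 20)
  ... (continuing to 23P)
  23P = O

ord(P) = 23


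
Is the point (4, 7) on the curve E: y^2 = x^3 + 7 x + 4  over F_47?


Check whether y^2 = x^3 + 7 x + 4 (mod 47) for (x, y) = (4, 7).
LHS: y^2 = 7^2 mod 47 = 2
RHS: x^3 + 7 x + 4 = 4^3 + 7*4 + 4 mod 47 = 2
LHS = RHS

Yes, on the curve


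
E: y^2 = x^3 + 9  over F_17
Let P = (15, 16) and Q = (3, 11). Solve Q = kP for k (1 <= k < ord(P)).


Enumerate multiples of P until we hit Q = (3, 11):
  1P = (15, 16)
  2P = (6, 15)
  3P = (0, 14)
  4P = (3, 6)
  5P = (3, 11)
Match found at i = 5.

k = 5


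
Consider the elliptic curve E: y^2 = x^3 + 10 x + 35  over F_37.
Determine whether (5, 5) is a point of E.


Check whether y^2 = x^3 + 10 x + 35 (mod 37) for (x, y) = (5, 5).
LHS: y^2 = 5^2 mod 37 = 25
RHS: x^3 + 10 x + 35 = 5^3 + 10*5 + 35 mod 37 = 25
LHS = RHS

Yes, on the curve


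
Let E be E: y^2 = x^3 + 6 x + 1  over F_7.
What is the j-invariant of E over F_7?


Delta = -16(4 a^3 + 27 b^2) mod 7 = 3
-1728 * (4 a)^3 = -1728 * (4*6)^3 mod 7 = 6
j = 6 * 3^(-1) mod 7 = 2

j = 2 (mod 7)


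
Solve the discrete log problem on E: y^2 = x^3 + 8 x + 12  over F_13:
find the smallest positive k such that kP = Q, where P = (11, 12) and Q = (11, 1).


Enumerate multiples of P until we hit Q = (11, 1):
  1P = (11, 12)
  2P = (0, 8)
  3P = (6, 4)
  4P = (10, 0)
  5P = (6, 9)
  6P = (0, 5)
  7P = (11, 1)
Match found at i = 7.

k = 7


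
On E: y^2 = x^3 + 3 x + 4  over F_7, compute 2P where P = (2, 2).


Doubling: s = (3 x1^2 + a) / (2 y1)
s = (3*2^2 + 3) / (2*2) mod 7 = 2
x3 = s^2 - 2 x1 mod 7 = 2^2 - 2*2 = 0
y3 = s (x1 - x3) - y1 mod 7 = 2 * (2 - 0) - 2 = 2

2P = (0, 2)


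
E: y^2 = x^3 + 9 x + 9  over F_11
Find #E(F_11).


For each x in F_11, count y with y^2 = x^3 + 9 x + 9 mod 11:
  x = 0: RHS = 9, y in [3, 8]  -> 2 point(s)
  x = 5: RHS = 3, y in [5, 6]  -> 2 point(s)
  x = 6: RHS = 4, y in [2, 9]  -> 2 point(s)
  x = 9: RHS = 5, y in [4, 7]  -> 2 point(s)
Affine points: 8. Add the point at infinity: total = 9.

#E(F_11) = 9


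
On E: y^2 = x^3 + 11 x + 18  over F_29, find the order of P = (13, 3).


Compute successive multiples of P until we hit O:
  1P = (13, 3)
  2P = (26, 25)
  3P = (15, 7)
  4P = (5, 13)
  5P = (18, 25)
  6P = (22, 27)
  7P = (14, 4)
  8P = (3, 7)
  ... (continuing to 29P)
  29P = O

ord(P) = 29


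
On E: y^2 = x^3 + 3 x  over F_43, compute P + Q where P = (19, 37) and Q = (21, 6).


P != Q, so use the chord formula.
s = (y2 - y1) / (x2 - x1) = (12) / (2) mod 43 = 6
x3 = s^2 - x1 - x2 mod 43 = 6^2 - 19 - 21 = 39
y3 = s (x1 - x3) - y1 mod 43 = 6 * (19 - 39) - 37 = 15

P + Q = (39, 15)


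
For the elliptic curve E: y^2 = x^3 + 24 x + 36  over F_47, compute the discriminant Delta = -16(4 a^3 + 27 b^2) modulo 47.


4 a^3 + 27 b^2 = 4*24^3 + 27*36^2 = 55296 + 34992 = 90288
Delta = -16 * (90288) = -1444608
Delta mod 47 = 31

Delta = 31 (mod 47)


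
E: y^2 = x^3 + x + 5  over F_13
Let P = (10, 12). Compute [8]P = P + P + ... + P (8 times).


k = 8 = 1000_2 (binary, LSB first: 0001)
Double-and-add from P = (10, 12):
  bit 0 = 0: acc unchanged = O
  bit 1 = 0: acc unchanged = O
  bit 2 = 0: acc unchanged = O
  bit 3 = 1: acc = O + (10, 1) = (10, 1)

8P = (10, 1)


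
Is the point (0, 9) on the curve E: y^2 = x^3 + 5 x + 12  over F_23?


Check whether y^2 = x^3 + 5 x + 12 (mod 23) for (x, y) = (0, 9).
LHS: y^2 = 9^2 mod 23 = 12
RHS: x^3 + 5 x + 12 = 0^3 + 5*0 + 12 mod 23 = 12
LHS = RHS

Yes, on the curve


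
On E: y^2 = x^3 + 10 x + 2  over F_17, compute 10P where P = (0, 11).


k = 10 = 1010_2 (binary, LSB first: 0101)
Double-and-add from P = (0, 11):
  bit 0 = 0: acc unchanged = O
  bit 1 = 1: acc = O + (4, 15) = (4, 15)
  bit 2 = 0: acc unchanged = (4, 15)
  bit 3 = 1: acc = (4, 15) + (14, 8) = (0, 6)

10P = (0, 6)


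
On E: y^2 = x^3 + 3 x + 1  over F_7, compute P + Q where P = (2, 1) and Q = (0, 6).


P != Q, so use the chord formula.
s = (y2 - y1) / (x2 - x1) = (5) / (5) mod 7 = 1
x3 = s^2 - x1 - x2 mod 7 = 1^2 - 2 - 0 = 6
y3 = s (x1 - x3) - y1 mod 7 = 1 * (2 - 6) - 1 = 2

P + Q = (6, 2)


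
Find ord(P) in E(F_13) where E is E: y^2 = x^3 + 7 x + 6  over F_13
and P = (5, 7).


Compute successive multiples of P until we hit O:
  1P = (5, 7)
  2P = (6, 2)
  3P = (1, 12)
  4P = (11, 7)
  5P = (10, 6)
  6P = (10, 7)
  7P = (11, 6)
  8P = (1, 1)
  ... (continuing to 11P)
  11P = O

ord(P) = 11


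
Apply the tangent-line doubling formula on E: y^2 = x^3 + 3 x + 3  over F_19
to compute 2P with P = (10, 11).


Doubling: s = (3 x1^2 + a) / (2 y1)
s = (3*10^2 + 3) / (2*11) mod 19 = 6
x3 = s^2 - 2 x1 mod 19 = 6^2 - 2*10 = 16
y3 = s (x1 - x3) - y1 mod 19 = 6 * (10 - 16) - 11 = 10

2P = (16, 10)


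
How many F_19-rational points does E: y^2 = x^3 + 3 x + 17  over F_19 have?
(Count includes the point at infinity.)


For each x in F_19, count y with y^2 = x^3 + 3 x + 17 mod 19:
  x = 0: RHS = 17, y in [6, 13]  -> 2 point(s)
  x = 4: RHS = 17, y in [6, 13]  -> 2 point(s)
  x = 5: RHS = 5, y in [9, 10]  -> 2 point(s)
  x = 6: RHS = 4, y in [2, 17]  -> 2 point(s)
  x = 7: RHS = 1, y in [1, 18]  -> 2 point(s)
  x = 13: RHS = 11, y in [7, 12]  -> 2 point(s)
  x = 15: RHS = 17, y in [6, 13]  -> 2 point(s)
  x = 16: RHS = 0, y in [0]  -> 1 point(s)
Affine points: 15. Add the point at infinity: total = 16.

#E(F_19) = 16


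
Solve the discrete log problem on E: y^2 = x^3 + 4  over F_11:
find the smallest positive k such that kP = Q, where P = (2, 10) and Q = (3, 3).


Enumerate multiples of P until we hit Q = (3, 3):
  1P = (2, 10)
  2P = (10, 5)
  3P = (3, 3)
Match found at i = 3.

k = 3


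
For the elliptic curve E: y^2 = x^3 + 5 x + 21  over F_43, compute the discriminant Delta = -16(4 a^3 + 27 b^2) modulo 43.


4 a^3 + 27 b^2 = 4*5^3 + 27*21^2 = 500 + 11907 = 12407
Delta = -16 * (12407) = -198512
Delta mod 43 = 19

Delta = 19 (mod 43)


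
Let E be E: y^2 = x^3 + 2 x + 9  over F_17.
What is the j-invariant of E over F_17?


Delta = -16(4 a^3 + 27 b^2) mod 17 = 9
-1728 * (4 a)^3 = -1728 * (4*2)^3 mod 17 = 12
j = 12 * 9^(-1) mod 17 = 7

j = 7 (mod 17)


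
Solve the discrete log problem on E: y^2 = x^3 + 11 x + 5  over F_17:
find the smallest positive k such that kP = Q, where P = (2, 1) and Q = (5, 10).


Enumerate multiples of P until we hit Q = (5, 10):
  1P = (2, 1)
  2P = (5, 7)
  3P = (14, 9)
  4P = (9, 0)
  5P = (14, 8)
  6P = (5, 10)
Match found at i = 6.

k = 6


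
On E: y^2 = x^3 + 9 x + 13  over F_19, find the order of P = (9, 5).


Compute successive multiples of P until we hit O:
  1P = (9, 5)
  2P = (6, 6)
  3P = (2, 18)
  4P = (13, 16)
  5P = (1, 17)
  6P = (16, 15)
  7P = (10, 18)
  8P = (17, 5)
  ... (continuing to 21P)
  21P = O

ord(P) = 21


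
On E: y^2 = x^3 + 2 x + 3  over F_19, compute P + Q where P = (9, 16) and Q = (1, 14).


P != Q, so use the chord formula.
s = (y2 - y1) / (x2 - x1) = (17) / (11) mod 19 = 5
x3 = s^2 - x1 - x2 mod 19 = 5^2 - 9 - 1 = 15
y3 = s (x1 - x3) - y1 mod 19 = 5 * (9 - 15) - 16 = 11

P + Q = (15, 11)


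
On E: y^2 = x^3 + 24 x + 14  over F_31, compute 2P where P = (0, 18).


Doubling: s = (3 x1^2 + a) / (2 y1)
s = (3*0^2 + 24) / (2*18) mod 31 = 11
x3 = s^2 - 2 x1 mod 31 = 11^2 - 2*0 = 28
y3 = s (x1 - x3) - y1 mod 31 = 11 * (0 - 28) - 18 = 15

2P = (28, 15)


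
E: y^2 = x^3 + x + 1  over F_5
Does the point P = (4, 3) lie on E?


Check whether y^2 = x^3 + 1 x + 1 (mod 5) for (x, y) = (4, 3).
LHS: y^2 = 3^2 mod 5 = 4
RHS: x^3 + 1 x + 1 = 4^3 + 1*4 + 1 mod 5 = 4
LHS = RHS

Yes, on the curve


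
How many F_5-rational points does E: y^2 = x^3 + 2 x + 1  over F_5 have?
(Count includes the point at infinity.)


For each x in F_5, count y with y^2 = x^3 + 2 x + 1 mod 5:
  x = 0: RHS = 1, y in [1, 4]  -> 2 point(s)
  x = 1: RHS = 4, y in [2, 3]  -> 2 point(s)
  x = 3: RHS = 4, y in [2, 3]  -> 2 point(s)
Affine points: 6. Add the point at infinity: total = 7.

#E(F_5) = 7


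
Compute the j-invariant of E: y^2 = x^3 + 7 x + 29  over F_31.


Delta = -16(4 a^3 + 27 b^2) mod 31 = 4
-1728 * (4 a)^3 = -1728 * (4*7)^3 mod 31 = 1
j = 1 * 4^(-1) mod 31 = 8

j = 8 (mod 31)


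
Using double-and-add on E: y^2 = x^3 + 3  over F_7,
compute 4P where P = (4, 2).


k = 4 = 100_2 (binary, LSB first: 001)
Double-and-add from P = (4, 2):
  bit 0 = 0: acc unchanged = O
  bit 1 = 0: acc unchanged = O
  bit 2 = 1: acc = O + (2, 5) = (2, 5)

4P = (2, 5)


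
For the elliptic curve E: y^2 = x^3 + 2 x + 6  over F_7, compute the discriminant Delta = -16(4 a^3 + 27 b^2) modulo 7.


4 a^3 + 27 b^2 = 4*2^3 + 27*6^2 = 32 + 972 = 1004
Delta = -16 * (1004) = -16064
Delta mod 7 = 1

Delta = 1 (mod 7)


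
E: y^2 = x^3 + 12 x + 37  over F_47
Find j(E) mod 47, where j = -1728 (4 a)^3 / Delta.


Delta = -16(4 a^3 + 27 b^2) mod 47 = 39
-1728 * (4 a)^3 = -1728 * (4*12)^3 mod 47 = 11
j = 11 * 39^(-1) mod 47 = 28

j = 28 (mod 47)


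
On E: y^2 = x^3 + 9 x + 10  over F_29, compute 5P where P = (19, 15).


k = 5 = 101_2 (binary, LSB first: 101)
Double-and-add from P = (19, 15):
  bit 0 = 1: acc = O + (19, 15) = (19, 15)
  bit 1 = 0: acc unchanged = (19, 15)
  bit 2 = 1: acc = (19, 15) + (27, 10) = (21, 8)

5P = (21, 8)


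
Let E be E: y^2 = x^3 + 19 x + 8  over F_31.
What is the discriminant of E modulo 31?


4 a^3 + 27 b^2 = 4*19^3 + 27*8^2 = 27436 + 1728 = 29164
Delta = -16 * (29164) = -466624
Delta mod 31 = 19

Delta = 19 (mod 31)


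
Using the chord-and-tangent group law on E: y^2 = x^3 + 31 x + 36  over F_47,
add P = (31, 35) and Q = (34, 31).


P != Q, so use the chord formula.
s = (y2 - y1) / (x2 - x1) = (43) / (3) mod 47 = 30
x3 = s^2 - x1 - x2 mod 47 = 30^2 - 31 - 34 = 36
y3 = s (x1 - x3) - y1 mod 47 = 30 * (31 - 36) - 35 = 3

P + Q = (36, 3)


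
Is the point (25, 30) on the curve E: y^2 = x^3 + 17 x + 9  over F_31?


Check whether y^2 = x^3 + 17 x + 9 (mod 31) for (x, y) = (25, 30).
LHS: y^2 = 30^2 mod 31 = 1
RHS: x^3 + 17 x + 9 = 25^3 + 17*25 + 9 mod 31 = 1
LHS = RHS

Yes, on the curve


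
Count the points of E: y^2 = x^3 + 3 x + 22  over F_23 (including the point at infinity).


For each x in F_23, count y with y^2 = x^3 + 3 x + 22 mod 23:
  x = 1: RHS = 3, y in [7, 16]  -> 2 point(s)
  x = 2: RHS = 13, y in [6, 17]  -> 2 point(s)
  x = 3: RHS = 12, y in [9, 14]  -> 2 point(s)
  x = 4: RHS = 6, y in [11, 12]  -> 2 point(s)
  x = 5: RHS = 1, y in [1, 22]  -> 2 point(s)
  x = 6: RHS = 3, y in [7, 16]  -> 2 point(s)
  x = 7: RHS = 18, y in [8, 15]  -> 2 point(s)
  x = 8: RHS = 6, y in [11, 12]  -> 2 point(s)
  x = 11: RHS = 6, y in [11, 12]  -> 2 point(s)
  x = 13: RHS = 4, y in [2, 21]  -> 2 point(s)
  x = 14: RHS = 2, y in [5, 18]  -> 2 point(s)
  x = 16: RHS = 3, y in [7, 16]  -> 2 point(s)
  x = 17: RHS = 18, y in [8, 15]  -> 2 point(s)
  x = 20: RHS = 9, y in [3, 20]  -> 2 point(s)
  x = 21: RHS = 8, y in [10, 13]  -> 2 point(s)
  x = 22: RHS = 18, y in [8, 15]  -> 2 point(s)
Affine points: 32. Add the point at infinity: total = 33.

#E(F_23) = 33


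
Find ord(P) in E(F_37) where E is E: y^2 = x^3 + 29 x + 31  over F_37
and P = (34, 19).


Compute successive multiples of P until we hit O:
  1P = (34, 19)
  2P = (34, 18)
  3P = O

ord(P) = 3


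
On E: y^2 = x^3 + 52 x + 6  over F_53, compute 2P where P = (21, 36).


Doubling: s = (3 x1^2 + a) / (2 y1)
s = (3*21^2 + 52) / (2*36) mod 53 = 11
x3 = s^2 - 2 x1 mod 53 = 11^2 - 2*21 = 26
y3 = s (x1 - x3) - y1 mod 53 = 11 * (21 - 26) - 36 = 15

2P = (26, 15)


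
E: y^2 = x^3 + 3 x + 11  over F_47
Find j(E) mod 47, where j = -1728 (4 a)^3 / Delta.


Delta = -16(4 a^3 + 27 b^2) mod 47 = 3
-1728 * (4 a)^3 = -1728 * (4*3)^3 mod 47 = 20
j = 20 * 3^(-1) mod 47 = 38

j = 38 (mod 47)


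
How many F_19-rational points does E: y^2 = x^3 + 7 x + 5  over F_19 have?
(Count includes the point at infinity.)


For each x in F_19, count y with y^2 = x^3 + 7 x + 5 mod 19:
  x = 0: RHS = 5, y in [9, 10]  -> 2 point(s)
  x = 6: RHS = 16, y in [4, 15]  -> 2 point(s)
  x = 7: RHS = 17, y in [6, 13]  -> 2 point(s)
  x = 10: RHS = 11, y in [7, 12]  -> 2 point(s)
  x = 11: RHS = 7, y in [8, 11]  -> 2 point(s)
  x = 14: RHS = 16, y in [4, 15]  -> 2 point(s)
  x = 18: RHS = 16, y in [4, 15]  -> 2 point(s)
Affine points: 14. Add the point at infinity: total = 15.

#E(F_19) = 15


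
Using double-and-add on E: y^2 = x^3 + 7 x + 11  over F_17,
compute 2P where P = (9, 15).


k = 2 = 10_2 (binary, LSB first: 01)
Double-and-add from P = (9, 15):
  bit 0 = 0: acc unchanged = O
  bit 1 = 1: acc = O + (8, 16) = (8, 16)

2P = (8, 16)


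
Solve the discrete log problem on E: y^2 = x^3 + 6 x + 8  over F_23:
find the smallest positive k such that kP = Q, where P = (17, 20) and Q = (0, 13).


Enumerate multiples of P until we hit Q = (0, 13):
  1P = (17, 20)
  2P = (5, 5)
  3P = (4, 2)
  4P = (8, 19)
  5P = (0, 10)
  6P = (19, 14)
  7P = (19, 9)
  8P = (0, 13)
Match found at i = 8.

k = 8
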